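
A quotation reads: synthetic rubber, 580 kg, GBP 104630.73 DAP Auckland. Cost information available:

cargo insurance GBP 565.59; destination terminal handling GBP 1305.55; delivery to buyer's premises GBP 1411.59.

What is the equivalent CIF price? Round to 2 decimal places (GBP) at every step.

Not relevant to the conversion: insurance — on the seller under both DAP and CIF; already in the DAP price and stays in the CIF price.
From DAP to CIF, the seller no longer bears: destination terminal, delivery.
CIF price = 104630.73 − 1305.55 − 1411.59 = 101913.59

CIF price: GBP 101913.59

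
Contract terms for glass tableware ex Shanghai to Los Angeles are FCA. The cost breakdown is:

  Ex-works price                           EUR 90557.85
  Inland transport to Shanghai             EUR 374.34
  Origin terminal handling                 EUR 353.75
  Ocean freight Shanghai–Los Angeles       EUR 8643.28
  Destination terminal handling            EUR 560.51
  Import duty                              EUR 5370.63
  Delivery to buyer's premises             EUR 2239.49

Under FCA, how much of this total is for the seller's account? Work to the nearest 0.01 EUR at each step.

FCA: the seller delivers export-cleared goods to the carrier; the buyer bears costs from that point.
Seller's account: goods 90557.85 + inland to port 374.34 = 90932.19
Buyer's account: origin terminal 353.75 + freight 8643.28 + destination terminal 560.51 + duty 5370.63 + delivery 2239.49 = 17167.66

Seller's account: EUR 90932.19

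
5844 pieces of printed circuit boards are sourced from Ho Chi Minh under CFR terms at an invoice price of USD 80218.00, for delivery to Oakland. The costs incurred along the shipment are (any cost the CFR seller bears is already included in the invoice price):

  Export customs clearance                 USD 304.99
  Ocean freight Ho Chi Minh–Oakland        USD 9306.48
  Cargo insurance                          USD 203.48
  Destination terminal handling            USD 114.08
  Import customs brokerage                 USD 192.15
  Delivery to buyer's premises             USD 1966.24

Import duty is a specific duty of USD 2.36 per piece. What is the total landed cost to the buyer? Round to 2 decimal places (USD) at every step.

CFR: the seller pays costs through ocean freight to the destination port, but not insurance.
Already in the invoice (seller's account under CFR): export clearance, freight — exclude.
CIF value = CFR price + insurance = 80218.00 + 203.48 = 80421.48
Import duty = 5844 × 2.36 = 13791.84
Buyer bears: insurance 203.48 + destination terminal 114.08 + brokerage 192.15 + delivery 1966.24 + duty 13791.84 = 16267.79
Landed cost = invoice 80218.00 + 16267.79 = 96485.79

Total landed cost: USD 96485.79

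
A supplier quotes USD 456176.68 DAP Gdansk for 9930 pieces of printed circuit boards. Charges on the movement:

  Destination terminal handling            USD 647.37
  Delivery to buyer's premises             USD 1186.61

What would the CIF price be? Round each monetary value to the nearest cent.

From DAP to CIF, the seller no longer bears: destination terminal, delivery.
CIF price = 456176.68 − 647.37 − 1186.61 = 454342.70

CIF price: USD 454342.70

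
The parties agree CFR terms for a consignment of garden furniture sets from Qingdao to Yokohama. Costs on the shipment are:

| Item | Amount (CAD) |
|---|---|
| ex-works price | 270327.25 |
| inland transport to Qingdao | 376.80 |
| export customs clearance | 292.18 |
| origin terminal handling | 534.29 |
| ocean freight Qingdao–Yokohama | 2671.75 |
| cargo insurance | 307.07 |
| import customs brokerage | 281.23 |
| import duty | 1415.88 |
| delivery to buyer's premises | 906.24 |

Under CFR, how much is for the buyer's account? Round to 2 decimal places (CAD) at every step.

CFR: the seller pays costs through ocean freight to the destination port, but not insurance.
Seller's account: goods 270327.25 + inland to port 376.80 + export clearance 292.18 + origin terminal 534.29 + freight 2671.75 = 274202.27
Buyer's account: insurance 307.07 + brokerage 281.23 + duty 1415.88 + delivery 906.24 = 2910.42

Buyer's account: CAD 2910.42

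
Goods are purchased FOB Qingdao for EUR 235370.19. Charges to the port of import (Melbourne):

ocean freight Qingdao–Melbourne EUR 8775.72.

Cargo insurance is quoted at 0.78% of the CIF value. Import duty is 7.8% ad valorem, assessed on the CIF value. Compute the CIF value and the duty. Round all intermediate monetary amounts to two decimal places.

CIF value: EUR 246065.22; import duty: EUR 19193.09

Let C be the CIF value. C = FOB price + freight + 0.78% × C
C − 0.78% × C = 235370.19 + 8775.72
0.9922 × C = 244145.91
C = 244145.91 / 0.9922 = 246065.22
Insurance premium = 0.78% × 246065.22 = 1919.31
Import duty = 246065.22 × 7.8% = 19193.09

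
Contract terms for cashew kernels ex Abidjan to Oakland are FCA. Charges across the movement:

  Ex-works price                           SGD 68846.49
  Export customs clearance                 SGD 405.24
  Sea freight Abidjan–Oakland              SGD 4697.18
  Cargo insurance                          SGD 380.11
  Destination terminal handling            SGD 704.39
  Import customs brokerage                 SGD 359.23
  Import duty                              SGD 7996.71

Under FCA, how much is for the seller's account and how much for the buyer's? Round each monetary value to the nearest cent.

FCA: the seller delivers export-cleared goods to the carrier; the buyer bears costs from that point.
Seller's account: goods 68846.49 + export clearance 405.24 = 69251.73
Buyer's account: freight 4697.18 + insurance 380.11 + destination terminal 704.39 + brokerage 359.23 + duty 7996.71 = 14137.62

Seller: SGD 69251.73; buyer: SGD 14137.62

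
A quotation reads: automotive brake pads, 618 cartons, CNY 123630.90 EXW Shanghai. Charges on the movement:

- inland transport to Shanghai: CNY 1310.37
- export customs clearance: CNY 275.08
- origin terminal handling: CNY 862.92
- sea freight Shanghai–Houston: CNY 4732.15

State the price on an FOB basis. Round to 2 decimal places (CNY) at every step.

Not relevant to the conversion: freight — on the buyer under both terms; not part of either seller's price.
From EXW to FOB, the seller additionally bears: inland to port, export clearance, origin terminal.
FOB price = 123630.90 + 1310.37 + 275.08 + 862.92 = 126079.27

FOB price: CNY 126079.27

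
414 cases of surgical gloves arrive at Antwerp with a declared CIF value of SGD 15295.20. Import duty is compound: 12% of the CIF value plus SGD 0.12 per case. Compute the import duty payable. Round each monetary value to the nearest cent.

Ad valorem component: 15295.20 × 12% = 1835.42
Specific component: 414 × 0.12 = 49.68
Import duty = 1835.42 + 49.68 = 1885.10

Import duty: SGD 1885.10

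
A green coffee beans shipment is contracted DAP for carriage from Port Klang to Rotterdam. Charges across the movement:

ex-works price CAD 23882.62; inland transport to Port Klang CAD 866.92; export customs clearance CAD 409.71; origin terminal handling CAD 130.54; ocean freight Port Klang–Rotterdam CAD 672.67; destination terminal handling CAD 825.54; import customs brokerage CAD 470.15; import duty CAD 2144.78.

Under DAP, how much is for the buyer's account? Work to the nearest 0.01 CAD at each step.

Buyer's account: CAD 2614.93

DAP: the seller bears all costs to the named destination except import duty and clearance.
Seller's account: goods 23882.62 + inland to port 866.92 + export clearance 409.71 + origin terminal 130.54 + freight 672.67 + destination terminal 825.54 = 26788.00
Buyer's account: brokerage 470.15 + duty 2144.78 = 2614.93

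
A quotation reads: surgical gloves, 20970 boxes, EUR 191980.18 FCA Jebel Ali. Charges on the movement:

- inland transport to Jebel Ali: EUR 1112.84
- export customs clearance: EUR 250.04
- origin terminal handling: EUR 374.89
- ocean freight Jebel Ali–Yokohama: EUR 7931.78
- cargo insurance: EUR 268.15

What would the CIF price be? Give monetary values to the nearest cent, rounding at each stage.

CIF price: EUR 200555.00

Not relevant to the conversion: inland to port, export clearance — on the seller under both FCA and CIF; already in the FCA price and stays in the CIF price.
From FCA to CIF, the seller additionally bears: origin terminal, freight, insurance.
CIF price = 191980.18 + 374.89 + 7931.78 + 268.15 = 200555.00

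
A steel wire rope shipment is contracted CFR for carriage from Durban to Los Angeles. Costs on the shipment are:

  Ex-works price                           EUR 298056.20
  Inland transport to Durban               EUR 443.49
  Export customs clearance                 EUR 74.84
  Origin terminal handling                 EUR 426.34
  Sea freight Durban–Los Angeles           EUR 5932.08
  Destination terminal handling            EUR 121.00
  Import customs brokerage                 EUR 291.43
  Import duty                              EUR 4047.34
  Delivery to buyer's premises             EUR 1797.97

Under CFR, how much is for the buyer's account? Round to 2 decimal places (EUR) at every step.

CFR: the seller pays costs through ocean freight to the destination port, but not insurance.
Seller's account: goods 298056.20 + inland to port 443.49 + export clearance 74.84 + origin terminal 426.34 + freight 5932.08 = 304932.95
Buyer's account: destination terminal 121.00 + brokerage 291.43 + duty 4047.34 + delivery 1797.97 = 6257.74

Buyer's account: EUR 6257.74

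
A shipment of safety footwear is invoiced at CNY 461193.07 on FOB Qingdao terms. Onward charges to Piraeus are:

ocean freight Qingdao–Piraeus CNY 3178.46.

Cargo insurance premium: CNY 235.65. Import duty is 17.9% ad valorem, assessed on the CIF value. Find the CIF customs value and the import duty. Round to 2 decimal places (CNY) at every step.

CIF value: CNY 464607.18; import duty: CNY 83164.69

CIF = FOB price + freight + insurance
CIF = 461193.07 + 3178.46 + 235.65 = 464607.18
Import duty = 464607.18 × 17.9% = 83164.69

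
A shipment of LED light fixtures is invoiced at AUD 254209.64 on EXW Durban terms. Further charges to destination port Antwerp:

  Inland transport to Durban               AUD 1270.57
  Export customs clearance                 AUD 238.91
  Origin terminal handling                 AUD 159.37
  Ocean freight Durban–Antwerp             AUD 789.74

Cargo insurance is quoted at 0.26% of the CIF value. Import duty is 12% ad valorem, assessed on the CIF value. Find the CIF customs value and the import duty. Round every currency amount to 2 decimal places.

CIF value: AUD 257337.31; import duty: AUD 30880.48

Let C be the CIF value. C = EXW price + pre-shipment costs + freight + 0.26% × C
C − 0.26% × C = 254209.64 + 1270.57 + 238.91 + 159.37 + 789.74
0.9974 × C = 256668.23
C = 256668.23 / 0.9974 = 257337.31
Insurance premium = 0.26% × 257337.31 = 669.08
Import duty = 257337.31 × 12% = 30880.48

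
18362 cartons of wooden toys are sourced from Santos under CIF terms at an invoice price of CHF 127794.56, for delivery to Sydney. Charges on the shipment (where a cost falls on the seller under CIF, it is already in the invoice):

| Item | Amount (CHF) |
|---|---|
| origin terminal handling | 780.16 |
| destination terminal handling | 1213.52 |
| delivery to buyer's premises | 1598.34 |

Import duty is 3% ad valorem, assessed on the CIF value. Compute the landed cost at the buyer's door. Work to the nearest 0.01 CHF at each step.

Total landed cost: CHF 134440.26

CIF: the seller pays costs through ocean freight and marine insurance to the destination port.
Already in the invoice (seller's account under CIF): origin terminal — exclude.
The CIF price already equals the CIF value: 127794.56
Import duty = 127794.56 × 3% = 3833.84
Buyer bears: destination terminal 1213.52 + delivery 1598.34 + duty 3833.84 = 6645.70
Landed cost = invoice 127794.56 + 6645.70 = 134440.26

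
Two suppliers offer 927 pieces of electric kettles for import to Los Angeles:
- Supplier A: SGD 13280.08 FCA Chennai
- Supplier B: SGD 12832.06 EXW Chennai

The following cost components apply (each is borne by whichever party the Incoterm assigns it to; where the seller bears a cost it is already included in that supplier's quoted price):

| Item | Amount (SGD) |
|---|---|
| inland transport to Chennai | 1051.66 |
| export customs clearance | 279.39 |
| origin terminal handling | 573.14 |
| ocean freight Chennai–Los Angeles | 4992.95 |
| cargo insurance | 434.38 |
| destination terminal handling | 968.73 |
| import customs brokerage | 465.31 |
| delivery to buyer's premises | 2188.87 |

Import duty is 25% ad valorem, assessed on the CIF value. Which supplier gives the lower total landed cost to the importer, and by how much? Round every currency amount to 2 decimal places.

Supplier A (FCA):
CIF value = FCA price + origin terminal + freight + insurance = 13280.08 + 573.14 + 4992.95 + 434.38 = 19280.55
Import duty = 19280.55 × 25% = 4820.14
Buyer bears (A): 573.14 + 4992.95 + 434.38 + 968.73 + 465.31 + 2188.87 = 9623.38
Landed cost (A) = invoice 13280.08 + 9623.38 + duty 4820.14 = 27723.60
Supplier B (EXW):
CIF value = EXW price + inland to port + export clearance + origin terminal + freight + insurance = 12832.06 + 1051.66 + 279.39 + 573.14 + 4992.95 + 434.38 = 20163.58
Import duty = 20163.58 × 25% = 5040.90
Buyer bears (B): 1051.66 + 279.39 + 573.14 + 4992.95 + 434.38 + 968.73 + 465.31 + 2188.87 = 10954.43
Landed cost (B) = invoice 12832.06 + 10954.43 + duty 5040.90 = 28827.39
Difference = |27723.60 − 28827.39| = 1103.79

Supplier A is cheaper by SGD 1103.79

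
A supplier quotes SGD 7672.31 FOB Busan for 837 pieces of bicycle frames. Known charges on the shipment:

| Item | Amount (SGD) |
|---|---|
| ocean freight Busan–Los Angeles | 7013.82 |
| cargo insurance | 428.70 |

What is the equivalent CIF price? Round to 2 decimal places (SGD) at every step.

CIF price: SGD 15114.83

From FOB to CIF, the seller additionally bears: freight, insurance.
CIF price = 7672.31 + 7013.82 + 428.70 = 15114.83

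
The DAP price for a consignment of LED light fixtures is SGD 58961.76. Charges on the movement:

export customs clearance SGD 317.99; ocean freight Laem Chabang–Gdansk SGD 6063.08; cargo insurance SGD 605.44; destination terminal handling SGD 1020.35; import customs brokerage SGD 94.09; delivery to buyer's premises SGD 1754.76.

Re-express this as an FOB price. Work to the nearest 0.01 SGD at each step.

Not relevant to the conversion: export clearance — on the seller under both DAP and FOB; already in the DAP price and stays in the FOB price. brokerage — on the buyer under both terms; not part of either seller's price.
From DAP to FOB, the seller no longer bears: freight, insurance, destination terminal, delivery.
FOB price = 58961.76 − 6063.08 − 605.44 − 1020.35 − 1754.76 = 49518.13

FOB price: SGD 49518.13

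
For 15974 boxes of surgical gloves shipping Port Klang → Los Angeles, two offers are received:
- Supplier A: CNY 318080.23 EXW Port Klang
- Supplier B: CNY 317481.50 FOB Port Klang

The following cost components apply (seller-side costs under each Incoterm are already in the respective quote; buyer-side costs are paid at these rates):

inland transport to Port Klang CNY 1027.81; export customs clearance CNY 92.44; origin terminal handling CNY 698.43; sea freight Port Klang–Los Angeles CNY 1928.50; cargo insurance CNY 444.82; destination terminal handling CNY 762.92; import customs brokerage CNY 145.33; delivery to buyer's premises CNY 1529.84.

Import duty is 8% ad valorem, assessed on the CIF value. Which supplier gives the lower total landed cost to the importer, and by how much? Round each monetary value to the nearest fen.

Supplier A (EXW):
CIF value = EXW price + inland to port + export clearance + origin terminal + freight + insurance = 318080.23 + 1027.81 + 92.44 + 698.43 + 1928.50 + 444.82 = 322272.23
Import duty = 322272.23 × 8% = 25781.78
Buyer bears (A): 1027.81 + 92.44 + 698.43 + 1928.50 + 444.82 + 762.92 + 145.33 + 1529.84 = 6630.09
Landed cost (A) = invoice 318080.23 + 6630.09 + duty 25781.78 = 350492.10
Supplier B (FOB):
CIF value = FOB price + freight + insurance = 317481.50 + 1928.50 + 444.82 = 319854.82
Import duty = 319854.82 × 8% = 25588.39
Buyer bears (B): 1928.50 + 444.82 + 762.92 + 145.33 + 1529.84 = 4811.41
Landed cost (B) = invoice 317481.50 + 4811.41 + duty 25588.39 = 347881.30
Difference = |350492.10 − 347881.30| = 2610.80

Supplier B is cheaper by CNY 2610.80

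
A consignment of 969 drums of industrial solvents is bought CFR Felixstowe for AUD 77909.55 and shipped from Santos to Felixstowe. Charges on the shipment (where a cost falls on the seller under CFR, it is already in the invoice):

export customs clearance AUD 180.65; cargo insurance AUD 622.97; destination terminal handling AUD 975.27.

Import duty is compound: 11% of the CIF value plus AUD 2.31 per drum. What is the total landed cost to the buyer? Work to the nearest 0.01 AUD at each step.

Total landed cost: AUD 90384.76

CFR: the seller pays costs through ocean freight to the destination port, but not insurance.
Already in the invoice (seller's account under CFR): export clearance — exclude.
CIF value = CFR price + insurance = 77909.55 + 622.97 = 78532.52
Ad valorem component: 78532.52 × 11% = 8638.58
Specific component: 969 × 2.31 = 2238.39
Import duty = 8638.58 + 2238.39 = 10876.97
Buyer bears: insurance 622.97 + destination terminal 975.27 + duty 10876.97 = 12475.21
Landed cost = invoice 77909.55 + 12475.21 = 90384.76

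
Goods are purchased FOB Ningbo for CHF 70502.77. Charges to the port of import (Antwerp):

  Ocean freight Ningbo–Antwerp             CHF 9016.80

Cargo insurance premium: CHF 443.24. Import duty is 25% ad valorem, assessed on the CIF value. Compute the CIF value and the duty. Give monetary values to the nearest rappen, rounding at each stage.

CIF value: CHF 79962.81; import duty: CHF 19990.70

CIF = FOB price + freight + insurance
CIF = 70502.77 + 9016.80 + 443.24 = 79962.81
Import duty = 79962.81 × 25% = 19990.70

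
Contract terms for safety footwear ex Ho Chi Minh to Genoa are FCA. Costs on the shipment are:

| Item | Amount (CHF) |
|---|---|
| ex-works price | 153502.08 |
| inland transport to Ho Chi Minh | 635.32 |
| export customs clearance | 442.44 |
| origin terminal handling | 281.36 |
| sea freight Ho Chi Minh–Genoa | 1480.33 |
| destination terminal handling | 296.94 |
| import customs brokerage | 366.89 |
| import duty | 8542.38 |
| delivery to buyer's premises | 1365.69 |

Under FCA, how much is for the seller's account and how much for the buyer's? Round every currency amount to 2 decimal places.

Seller: CHF 154579.84; buyer: CHF 12333.59

FCA: the seller delivers export-cleared goods to the carrier; the buyer bears costs from that point.
Seller's account: goods 153502.08 + inland to port 635.32 + export clearance 442.44 = 154579.84
Buyer's account: origin terminal 281.36 + freight 1480.33 + destination terminal 296.94 + brokerage 366.89 + duty 8542.38 + delivery 1365.69 = 12333.59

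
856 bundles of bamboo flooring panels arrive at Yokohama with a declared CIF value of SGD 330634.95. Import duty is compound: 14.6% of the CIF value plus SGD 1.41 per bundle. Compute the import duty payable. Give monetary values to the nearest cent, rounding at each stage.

Ad valorem component: 330634.95 × 14.6% = 48272.70
Specific component: 856 × 1.41 = 1206.96
Import duty = 48272.70 + 1206.96 = 49479.66

Import duty: SGD 49479.66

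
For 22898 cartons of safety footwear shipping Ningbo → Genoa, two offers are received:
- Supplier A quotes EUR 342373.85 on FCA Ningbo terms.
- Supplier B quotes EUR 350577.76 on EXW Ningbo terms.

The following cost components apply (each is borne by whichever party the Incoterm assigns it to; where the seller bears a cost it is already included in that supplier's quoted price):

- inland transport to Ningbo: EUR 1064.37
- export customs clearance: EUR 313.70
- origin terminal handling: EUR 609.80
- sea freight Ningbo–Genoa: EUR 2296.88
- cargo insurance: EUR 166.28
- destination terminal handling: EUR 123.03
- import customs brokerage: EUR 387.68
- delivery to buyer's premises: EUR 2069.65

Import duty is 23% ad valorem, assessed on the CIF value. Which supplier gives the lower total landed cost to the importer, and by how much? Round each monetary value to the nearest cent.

Supplier A (FCA):
CIF value = FCA price + origin terminal + freight + insurance = 342373.85 + 609.80 + 2296.88 + 166.28 = 345446.81
Import duty = 345446.81 × 23% = 79452.77
Buyer bears (A): 609.80 + 2296.88 + 166.28 + 123.03 + 387.68 + 2069.65 = 5653.32
Landed cost (A) = invoice 342373.85 + 5653.32 + duty 79452.77 = 427479.94
Supplier B (EXW):
CIF value = EXW price + inland to port + export clearance + origin terminal + freight + insurance = 350577.76 + 1064.37 + 313.70 + 609.80 + 2296.88 + 166.28 = 355028.79
Import duty = 355028.79 × 23% = 81656.62
Buyer bears (B): 1064.37 + 313.70 + 609.80 + 2296.88 + 166.28 + 123.03 + 387.68 + 2069.65 = 7031.39
Landed cost (B) = invoice 350577.76 + 7031.39 + duty 81656.62 = 439265.77
Difference = |427479.94 − 439265.77| = 11785.83

Supplier A is cheaper by EUR 11785.83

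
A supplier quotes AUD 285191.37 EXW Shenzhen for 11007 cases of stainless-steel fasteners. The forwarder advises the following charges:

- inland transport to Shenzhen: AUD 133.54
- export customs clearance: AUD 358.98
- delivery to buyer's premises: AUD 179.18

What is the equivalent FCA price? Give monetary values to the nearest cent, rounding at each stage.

FCA price: AUD 285683.89

Not relevant to the conversion: delivery — on the buyer under both terms; not part of either seller's price.
From EXW to FCA, the seller additionally bears: inland to port, export clearance.
FCA price = 285191.37 + 133.54 + 358.98 = 285683.89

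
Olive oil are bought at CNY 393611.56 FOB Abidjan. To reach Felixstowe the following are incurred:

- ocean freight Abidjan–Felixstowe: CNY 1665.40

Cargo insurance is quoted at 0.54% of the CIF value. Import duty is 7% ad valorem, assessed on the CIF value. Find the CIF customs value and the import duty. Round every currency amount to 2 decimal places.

Let C be the CIF value. C = FOB price + freight + 0.54% × C
C − 0.54% × C = 393611.56 + 1665.40
0.9946 × C = 395276.96
C = 395276.96 / 0.9946 = 397423.04
Insurance premium = 0.54% × 397423.04 = 2146.08
Import duty = 397423.04 × 7% = 27819.61

CIF value: CNY 397423.04; import duty: CNY 27819.61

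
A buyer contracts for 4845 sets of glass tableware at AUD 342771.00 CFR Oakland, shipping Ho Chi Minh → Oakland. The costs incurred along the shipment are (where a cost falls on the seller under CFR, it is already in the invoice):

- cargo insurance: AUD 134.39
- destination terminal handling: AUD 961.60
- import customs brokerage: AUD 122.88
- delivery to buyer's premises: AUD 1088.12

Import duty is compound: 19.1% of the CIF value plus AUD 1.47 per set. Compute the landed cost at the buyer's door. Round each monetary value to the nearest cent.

CFR: the seller pays costs through ocean freight to the destination port, but not insurance.
CIF value = CFR price + insurance = 342771.00 + 134.39 = 342905.39
Ad valorem component: 342905.39 × 19.1% = 65494.93
Specific component: 4845 × 1.47 = 7122.15
Import duty = 65494.93 + 7122.15 = 72617.08
Buyer bears: insurance 134.39 + destination terminal 961.60 + brokerage 122.88 + delivery 1088.12 + duty 72617.08 = 74924.07
Landed cost = invoice 342771.00 + 74924.07 = 417695.07

Total landed cost: AUD 417695.07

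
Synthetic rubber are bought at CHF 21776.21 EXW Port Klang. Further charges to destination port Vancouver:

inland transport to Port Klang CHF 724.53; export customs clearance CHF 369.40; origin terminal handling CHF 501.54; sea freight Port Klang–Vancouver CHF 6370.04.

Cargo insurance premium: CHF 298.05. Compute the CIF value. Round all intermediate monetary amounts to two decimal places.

CIF value: CHF 30039.77

CIF = EXW price + pre-shipment costs + freight + insurance
CIF = 21776.21 + 724.53 + 369.40 + 501.54 + 6370.04 + 298.05 = 30039.77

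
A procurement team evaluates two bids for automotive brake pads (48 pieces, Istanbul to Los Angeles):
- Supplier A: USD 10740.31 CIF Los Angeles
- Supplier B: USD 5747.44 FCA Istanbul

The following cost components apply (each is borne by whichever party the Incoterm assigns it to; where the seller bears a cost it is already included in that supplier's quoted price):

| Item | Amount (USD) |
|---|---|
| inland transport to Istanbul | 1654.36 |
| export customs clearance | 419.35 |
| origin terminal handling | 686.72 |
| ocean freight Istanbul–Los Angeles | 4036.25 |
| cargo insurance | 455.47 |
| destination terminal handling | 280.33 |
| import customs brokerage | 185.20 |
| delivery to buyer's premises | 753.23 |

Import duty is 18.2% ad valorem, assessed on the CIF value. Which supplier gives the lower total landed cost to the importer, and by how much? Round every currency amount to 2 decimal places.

Supplier A (CIF):
The CIF price already equals the CIF value: 10740.31
Import duty = 10740.31 × 18.2% = 1954.74
Buyer bears (A): 280.33 + 185.20 + 753.23 = 1218.76
Landed cost (A) = invoice 10740.31 + 1218.76 + duty 1954.74 = 13913.81
Supplier B (FCA):
CIF value = FCA price + origin terminal + freight + insurance = 5747.44 + 686.72 + 4036.25 + 455.47 = 10925.88
Import duty = 10925.88 × 18.2% = 1988.51
Buyer bears (B): 686.72 + 4036.25 + 455.47 + 280.33 + 185.20 + 753.23 = 6397.20
Landed cost (B) = invoice 5747.44 + 6397.20 + duty 1988.51 = 14133.15
Difference = |13913.81 − 14133.15| = 219.34

Supplier A is cheaper by USD 219.34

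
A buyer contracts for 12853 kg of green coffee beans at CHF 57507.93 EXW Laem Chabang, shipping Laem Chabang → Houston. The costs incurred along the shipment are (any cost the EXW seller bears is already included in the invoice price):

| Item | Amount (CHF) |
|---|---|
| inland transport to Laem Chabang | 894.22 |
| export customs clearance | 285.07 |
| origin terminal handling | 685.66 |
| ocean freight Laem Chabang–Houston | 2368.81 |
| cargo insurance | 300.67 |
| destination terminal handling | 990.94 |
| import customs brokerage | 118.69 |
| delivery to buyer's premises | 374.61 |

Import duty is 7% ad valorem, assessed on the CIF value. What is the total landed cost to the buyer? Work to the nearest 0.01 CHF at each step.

Total landed cost: CHF 67869.57

EXW: the seller makes goods available at their premises; the buyer bears all onward costs.
CIF value = EXW price + inland to port + export clearance + origin terminal + freight + insurance = 57507.93 + 894.22 + 285.07 + 685.66 + 2368.81 + 300.67 = 62042.36
Import duty = 62042.36 × 7% = 4342.97
Buyer bears: inland to port 894.22 + export clearance 285.07 + origin terminal 685.66 + freight 2368.81 + insurance 300.67 + destination terminal 990.94 + brokerage 118.69 + delivery 374.61 + duty 4342.97 = 10361.64
Landed cost = invoice 57507.93 + 10361.64 = 67869.57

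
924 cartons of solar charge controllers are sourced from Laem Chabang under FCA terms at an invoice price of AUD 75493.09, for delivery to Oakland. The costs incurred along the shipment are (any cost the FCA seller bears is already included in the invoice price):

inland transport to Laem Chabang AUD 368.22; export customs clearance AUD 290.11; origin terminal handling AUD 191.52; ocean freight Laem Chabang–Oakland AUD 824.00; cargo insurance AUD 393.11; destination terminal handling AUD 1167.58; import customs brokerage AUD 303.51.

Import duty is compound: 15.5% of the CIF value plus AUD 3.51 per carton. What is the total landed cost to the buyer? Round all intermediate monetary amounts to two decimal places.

Total landed cost: AUD 93535.82

FCA: the seller delivers export-cleared goods to the carrier; the buyer bears costs from that point.
Already in the invoice (seller's account under FCA): inland to port, export clearance — exclude.
CIF value = FCA price + origin terminal + freight + insurance = 75493.09 + 191.52 + 824.00 + 393.11 = 76901.72
Ad valorem component: 76901.72 × 15.5% = 11919.77
Specific component: 924 × 3.51 = 3243.24
Import duty = 11919.77 + 3243.24 = 15163.01
Buyer bears: origin terminal 191.52 + freight 824.00 + insurance 393.11 + destination terminal 1167.58 + brokerage 303.51 + duty 15163.01 = 18042.73
Landed cost = invoice 75493.09 + 18042.73 = 93535.82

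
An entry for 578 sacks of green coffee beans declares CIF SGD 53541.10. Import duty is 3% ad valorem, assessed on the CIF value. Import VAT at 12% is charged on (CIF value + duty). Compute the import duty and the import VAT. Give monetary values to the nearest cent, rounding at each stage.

Import duty = 53541.10 × 3% = 1606.23
VAT base = CIF + duty = 53541.10 + 1606.23 = 55147.33
Import VAT = 55147.33 × 12% = 6617.68

Import duty: SGD 1606.23; import VAT: SGD 6617.68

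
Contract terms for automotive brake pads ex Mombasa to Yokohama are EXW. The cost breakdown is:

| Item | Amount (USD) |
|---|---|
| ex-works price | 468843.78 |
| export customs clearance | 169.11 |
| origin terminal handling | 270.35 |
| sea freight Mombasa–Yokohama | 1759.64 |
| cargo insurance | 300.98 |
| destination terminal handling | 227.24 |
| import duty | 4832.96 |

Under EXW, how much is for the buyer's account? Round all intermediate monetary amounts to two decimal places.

EXW: the seller makes goods available at their premises; the buyer bears all onward costs.
Seller's account: goods 468843.78 = 468843.78
Buyer's account: export clearance 169.11 + origin terminal 270.35 + freight 1759.64 + insurance 300.98 + destination terminal 227.24 + duty 4832.96 = 7560.28

Buyer's account: USD 7560.28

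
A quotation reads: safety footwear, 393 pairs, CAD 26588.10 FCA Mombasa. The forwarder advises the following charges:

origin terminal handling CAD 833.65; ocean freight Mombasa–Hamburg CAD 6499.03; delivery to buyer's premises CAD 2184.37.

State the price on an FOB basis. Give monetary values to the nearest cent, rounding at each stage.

FOB price: CAD 27421.75

Not relevant to the conversion: delivery, freight — on the buyer under both terms; not part of either seller's price.
From FCA to FOB, the seller additionally bears: origin terminal.
FOB price = 26588.10 + 833.65 = 27421.75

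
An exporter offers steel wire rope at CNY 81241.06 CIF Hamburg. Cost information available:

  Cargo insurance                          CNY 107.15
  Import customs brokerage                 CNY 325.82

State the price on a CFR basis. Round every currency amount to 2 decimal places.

CFR price: CNY 81133.91

Not relevant to the conversion: brokerage — on the buyer under both terms; not part of either seller's price.
From CIF to CFR, the seller no longer bears: insurance.
CFR price = 81241.06 − 107.15 = 81133.91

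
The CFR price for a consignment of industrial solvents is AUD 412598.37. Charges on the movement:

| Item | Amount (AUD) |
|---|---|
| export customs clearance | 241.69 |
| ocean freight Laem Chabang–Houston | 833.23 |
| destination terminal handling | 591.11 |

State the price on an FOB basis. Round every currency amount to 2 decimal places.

FOB price: AUD 411765.14

Not relevant to the conversion: export clearance — on the seller under both CFR and FOB; already in the CFR price and stays in the FOB price. destination terminal — on the buyer under both terms; not part of either seller's price.
From CFR to FOB, the seller no longer bears: freight.
FOB price = 412598.37 − 833.23 = 411765.14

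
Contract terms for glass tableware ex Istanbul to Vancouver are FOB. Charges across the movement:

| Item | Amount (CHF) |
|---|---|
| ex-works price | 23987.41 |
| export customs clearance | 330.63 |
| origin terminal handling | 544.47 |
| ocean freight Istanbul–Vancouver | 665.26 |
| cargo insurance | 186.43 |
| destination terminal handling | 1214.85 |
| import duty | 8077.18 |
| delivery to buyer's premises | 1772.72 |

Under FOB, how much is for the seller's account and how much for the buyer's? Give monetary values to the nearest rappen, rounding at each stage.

FOB: the seller bears costs until goods are on board at the origin port; the buyer bears freight, insurance and all costs thereafter.
Seller's account: goods 23987.41 + export clearance 330.63 + origin terminal 544.47 = 24862.51
Buyer's account: freight 665.26 + insurance 186.43 + destination terminal 1214.85 + duty 8077.18 + delivery 1772.72 = 11916.44

Seller: CHF 24862.51; buyer: CHF 11916.44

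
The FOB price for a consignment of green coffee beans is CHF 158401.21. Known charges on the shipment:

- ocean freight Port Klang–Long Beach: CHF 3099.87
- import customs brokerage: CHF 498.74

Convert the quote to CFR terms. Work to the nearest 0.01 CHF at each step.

Not relevant to the conversion: brokerage — on the buyer under both terms; not part of either seller's price.
From FOB to CFR, the seller additionally bears: freight.
CFR price = 158401.21 + 3099.87 = 161501.08

CFR price: CHF 161501.08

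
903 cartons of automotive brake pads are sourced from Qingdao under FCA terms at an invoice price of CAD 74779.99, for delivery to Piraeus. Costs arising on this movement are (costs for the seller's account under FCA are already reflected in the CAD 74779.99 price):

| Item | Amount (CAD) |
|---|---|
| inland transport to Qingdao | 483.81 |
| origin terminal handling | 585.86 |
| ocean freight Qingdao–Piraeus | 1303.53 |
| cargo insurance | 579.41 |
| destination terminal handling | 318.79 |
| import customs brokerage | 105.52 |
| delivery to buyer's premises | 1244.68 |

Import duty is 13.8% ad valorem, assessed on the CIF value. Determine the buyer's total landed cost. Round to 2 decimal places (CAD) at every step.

FCA: the seller delivers export-cleared goods to the carrier; the buyer bears costs from that point.
Already in the invoice (seller's account under FCA): inland to port — exclude.
CIF value = FCA price + origin terminal + freight + insurance = 74779.99 + 585.86 + 1303.53 + 579.41 = 77248.79
Import duty = 77248.79 × 13.8% = 10660.33
Buyer bears: origin terminal 585.86 + freight 1303.53 + insurance 579.41 + destination terminal 318.79 + brokerage 105.52 + delivery 1244.68 + duty 10660.33 = 14798.12
Landed cost = invoice 74779.99 + 14798.12 = 89578.11

Total landed cost: CAD 89578.11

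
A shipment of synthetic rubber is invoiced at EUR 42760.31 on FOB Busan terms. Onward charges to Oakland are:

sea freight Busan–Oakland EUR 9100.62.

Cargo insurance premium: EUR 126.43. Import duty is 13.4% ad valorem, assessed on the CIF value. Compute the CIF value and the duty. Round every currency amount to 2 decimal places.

CIF value: EUR 51987.36; import duty: EUR 6966.31

CIF = FOB price + freight + insurance
CIF = 42760.31 + 9100.62 + 126.43 = 51987.36
Import duty = 51987.36 × 13.4% = 6966.31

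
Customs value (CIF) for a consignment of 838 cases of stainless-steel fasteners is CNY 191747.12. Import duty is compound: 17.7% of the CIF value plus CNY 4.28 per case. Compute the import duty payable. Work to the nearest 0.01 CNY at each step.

Ad valorem component: 191747.12 × 17.7% = 33939.24
Specific component: 838 × 4.28 = 3586.64
Import duty = 33939.24 + 3586.64 = 37525.88

Import duty: CNY 37525.88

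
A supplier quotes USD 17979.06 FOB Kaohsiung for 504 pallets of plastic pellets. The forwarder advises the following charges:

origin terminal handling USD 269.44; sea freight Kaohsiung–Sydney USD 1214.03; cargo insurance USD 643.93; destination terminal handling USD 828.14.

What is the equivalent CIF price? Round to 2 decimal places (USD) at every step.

CIF price: USD 19837.02

Not relevant to the conversion: origin terminal — on the seller under both FOB and CIF; already in the FOB price and stays in the CIF price. destination terminal — on the buyer under both terms; not part of either seller's price.
From FOB to CIF, the seller additionally bears: freight, insurance.
CIF price = 17979.06 + 1214.03 + 643.93 = 19837.02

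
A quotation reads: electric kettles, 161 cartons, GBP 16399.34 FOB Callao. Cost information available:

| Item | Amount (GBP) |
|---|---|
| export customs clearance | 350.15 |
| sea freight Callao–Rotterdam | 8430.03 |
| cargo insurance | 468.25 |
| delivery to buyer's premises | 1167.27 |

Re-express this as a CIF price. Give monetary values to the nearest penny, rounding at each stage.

CIF price: GBP 25297.62

Not relevant to the conversion: export clearance — on the seller under both FOB and CIF; already in the FOB price and stays in the CIF price. delivery — on the buyer under both terms; not part of either seller's price.
From FOB to CIF, the seller additionally bears: freight, insurance.
CIF price = 16399.34 + 8430.03 + 468.25 = 25297.62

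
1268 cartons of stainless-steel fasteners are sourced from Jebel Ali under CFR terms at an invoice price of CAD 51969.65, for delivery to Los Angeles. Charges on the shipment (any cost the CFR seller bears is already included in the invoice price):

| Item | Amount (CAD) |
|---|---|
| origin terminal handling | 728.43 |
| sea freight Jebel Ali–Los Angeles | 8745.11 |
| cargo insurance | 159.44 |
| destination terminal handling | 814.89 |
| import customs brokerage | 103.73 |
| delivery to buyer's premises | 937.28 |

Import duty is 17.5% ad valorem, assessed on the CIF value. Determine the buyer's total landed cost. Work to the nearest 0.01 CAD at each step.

Total landed cost: CAD 63107.58

CFR: the seller pays costs through ocean freight to the destination port, but not insurance.
Already in the invoice (seller's account under CFR): origin terminal, freight — exclude.
CIF value = CFR price + insurance = 51969.65 + 159.44 = 52129.09
Import duty = 52129.09 × 17.5% = 9122.59
Buyer bears: insurance 159.44 + destination terminal 814.89 + brokerage 103.73 + delivery 937.28 + duty 9122.59 = 11137.93
Landed cost = invoice 51969.65 + 11137.93 = 63107.58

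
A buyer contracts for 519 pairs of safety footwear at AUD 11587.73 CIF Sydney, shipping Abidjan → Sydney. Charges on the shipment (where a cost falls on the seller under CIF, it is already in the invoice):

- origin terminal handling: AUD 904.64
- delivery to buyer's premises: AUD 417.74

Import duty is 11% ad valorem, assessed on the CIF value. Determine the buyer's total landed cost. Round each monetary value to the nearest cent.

Total landed cost: AUD 13280.12

CIF: the seller pays costs through ocean freight and marine insurance to the destination port.
Already in the invoice (seller's account under CIF): origin terminal — exclude.
The CIF price already equals the CIF value: 11587.73
Import duty = 11587.73 × 11% = 1274.65
Buyer bears: delivery 417.74 + duty 1274.65 = 1692.39
Landed cost = invoice 11587.73 + 1692.39 = 13280.12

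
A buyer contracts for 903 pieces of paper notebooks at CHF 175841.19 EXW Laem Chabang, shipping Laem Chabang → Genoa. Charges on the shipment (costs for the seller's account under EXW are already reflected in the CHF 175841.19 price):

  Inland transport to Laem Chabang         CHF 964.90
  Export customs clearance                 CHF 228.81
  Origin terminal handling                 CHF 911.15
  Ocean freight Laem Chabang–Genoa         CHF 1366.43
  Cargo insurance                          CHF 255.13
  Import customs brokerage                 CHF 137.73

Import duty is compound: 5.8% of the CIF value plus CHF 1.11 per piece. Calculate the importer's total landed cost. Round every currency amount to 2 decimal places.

EXW: the seller makes goods available at their premises; the buyer bears all onward costs.
CIF value = EXW price + inland to port + export clearance + origin terminal + freight + insurance = 175841.19 + 964.90 + 228.81 + 911.15 + 1366.43 + 255.13 = 179567.61
Ad valorem component: 179567.61 × 5.8% = 10414.92
Specific component: 903 × 1.11 = 1002.33
Import duty = 10414.92 + 1002.33 = 11417.25
Buyer bears: inland to port 964.90 + export clearance 228.81 + origin terminal 911.15 + freight 1366.43 + insurance 255.13 + brokerage 137.73 + duty 11417.25 = 15281.40
Landed cost = invoice 175841.19 + 15281.40 = 191122.59

Total landed cost: CHF 191122.59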